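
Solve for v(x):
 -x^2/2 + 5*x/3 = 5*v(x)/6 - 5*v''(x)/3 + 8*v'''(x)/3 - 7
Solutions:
 v(x) = C1*exp(x*(5*5^(2/3)/(12*sqrt(1146) + 407)^(1/3) + 10 + 5^(1/3)*(12*sqrt(1146) + 407)^(1/3))/48)*sin(sqrt(3)*5^(1/3)*x*(-(12*sqrt(1146) + 407)^(1/3) + 5*5^(1/3)/(12*sqrt(1146) + 407)^(1/3))/48) + C2*exp(x*(5*5^(2/3)/(12*sqrt(1146) + 407)^(1/3) + 10 + 5^(1/3)*(12*sqrt(1146) + 407)^(1/3))/48)*cos(sqrt(3)*5^(1/3)*x*(-(12*sqrt(1146) + 407)^(1/3) + 5*5^(1/3)/(12*sqrt(1146) + 407)^(1/3))/48) + C3*exp(x*(-5^(1/3)*(12*sqrt(1146) + 407)^(1/3) - 5*5^(2/3)/(12*sqrt(1146) + 407)^(1/3) + 5)/24) - 3*x^2/5 + 2*x + 6


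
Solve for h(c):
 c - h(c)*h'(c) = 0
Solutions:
 h(c) = -sqrt(C1 + c^2)
 h(c) = sqrt(C1 + c^2)


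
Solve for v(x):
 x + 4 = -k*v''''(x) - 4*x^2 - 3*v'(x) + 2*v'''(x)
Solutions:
 v(x) = C1 + C2*exp(x*(-(sqrt(((81 - 16/k^2)^2 - 256/k^4)/k^2)/2 + 81/(2*k) - 8/k^3)^(1/3) + 2/k - 4/(k^2*(sqrt(((81 - 16/k^2)^2 - 256/k^4)/k^2)/2 + 81/(2*k) - 8/k^3)^(1/3)))/3) + C3*exp(x*((sqrt(((81 - 16/k^2)^2 - 256/k^4)/k^2)/2 + 81/(2*k) - 8/k^3)^(1/3) - sqrt(3)*I*(sqrt(((81 - 16/k^2)^2 - 256/k^4)/k^2)/2 + 81/(2*k) - 8/k^3)^(1/3) + 4/k - 16/(k^2*(-1 + sqrt(3)*I)*(sqrt(((81 - 16/k^2)^2 - 256/k^4)/k^2)/2 + 81/(2*k) - 8/k^3)^(1/3)))/6) + C4*exp(x*((sqrt(((81 - 16/k^2)^2 - 256/k^4)/k^2)/2 + 81/(2*k) - 8/k^3)^(1/3) + sqrt(3)*I*(sqrt(((81 - 16/k^2)^2 - 256/k^4)/k^2)/2 + 81/(2*k) - 8/k^3)^(1/3) + 4/k + 16/(k^2*(1 + sqrt(3)*I)*(sqrt(((81 - 16/k^2)^2 - 256/k^4)/k^2)/2 + 81/(2*k) - 8/k^3)^(1/3)))/6) - 4*x^3/9 - x^2/6 - 28*x/9


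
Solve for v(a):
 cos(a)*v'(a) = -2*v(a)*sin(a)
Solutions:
 v(a) = C1*cos(a)^2


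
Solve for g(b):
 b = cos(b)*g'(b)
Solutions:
 g(b) = C1 + Integral(b/cos(b), b)


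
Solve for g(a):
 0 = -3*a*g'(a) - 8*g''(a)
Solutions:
 g(a) = C1 + C2*erf(sqrt(3)*a/4)


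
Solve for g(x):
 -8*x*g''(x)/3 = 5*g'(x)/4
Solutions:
 g(x) = C1 + C2*x^(17/32)


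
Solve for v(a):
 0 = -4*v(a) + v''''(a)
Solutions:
 v(a) = C1*exp(-sqrt(2)*a) + C2*exp(sqrt(2)*a) + C3*sin(sqrt(2)*a) + C4*cos(sqrt(2)*a)


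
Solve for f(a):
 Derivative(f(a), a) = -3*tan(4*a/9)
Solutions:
 f(a) = C1 + 27*log(cos(4*a/9))/4


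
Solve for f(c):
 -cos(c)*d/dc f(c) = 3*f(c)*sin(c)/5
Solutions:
 f(c) = C1*cos(c)^(3/5)


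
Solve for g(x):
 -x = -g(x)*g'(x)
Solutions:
 g(x) = -sqrt(C1 + x^2)
 g(x) = sqrt(C1 + x^2)


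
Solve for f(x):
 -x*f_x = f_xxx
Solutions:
 f(x) = C1 + Integral(C2*airyai(-x) + C3*airybi(-x), x)


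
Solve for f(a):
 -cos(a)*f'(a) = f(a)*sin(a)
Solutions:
 f(a) = C1*cos(a)


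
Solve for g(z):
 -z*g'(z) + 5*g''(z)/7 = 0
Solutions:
 g(z) = C1 + C2*erfi(sqrt(70)*z/10)


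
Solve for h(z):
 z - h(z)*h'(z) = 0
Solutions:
 h(z) = -sqrt(C1 + z^2)
 h(z) = sqrt(C1 + z^2)


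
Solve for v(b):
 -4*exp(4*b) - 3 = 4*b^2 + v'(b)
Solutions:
 v(b) = C1 - 4*b^3/3 - 3*b - exp(4*b)


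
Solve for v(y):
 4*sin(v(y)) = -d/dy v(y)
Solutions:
 v(y) = -acos((-C1 - exp(8*y))/(C1 - exp(8*y))) + 2*pi
 v(y) = acos((-C1 - exp(8*y))/(C1 - exp(8*y)))


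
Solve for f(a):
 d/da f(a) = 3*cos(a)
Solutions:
 f(a) = C1 + 3*sin(a)


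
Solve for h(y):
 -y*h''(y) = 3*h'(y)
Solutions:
 h(y) = C1 + C2/y^2


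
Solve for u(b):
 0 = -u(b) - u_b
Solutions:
 u(b) = C1*exp(-b)


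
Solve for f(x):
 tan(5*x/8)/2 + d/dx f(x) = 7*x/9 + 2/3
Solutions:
 f(x) = C1 + 7*x^2/18 + 2*x/3 + 4*log(cos(5*x/8))/5


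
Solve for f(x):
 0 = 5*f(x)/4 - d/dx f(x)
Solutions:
 f(x) = C1*exp(5*x/4)


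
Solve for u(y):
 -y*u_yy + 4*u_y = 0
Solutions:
 u(y) = C1 + C2*y^5


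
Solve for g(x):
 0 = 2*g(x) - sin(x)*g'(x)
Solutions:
 g(x) = C1*(cos(x) - 1)/(cos(x) + 1)


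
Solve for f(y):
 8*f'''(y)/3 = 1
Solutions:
 f(y) = C1 + C2*y + C3*y^2 + y^3/16


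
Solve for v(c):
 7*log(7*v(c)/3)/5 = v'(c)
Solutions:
 5*Integral(1/(-log(_y) - log(7) + log(3)), (_y, v(c)))/7 = C1 - c


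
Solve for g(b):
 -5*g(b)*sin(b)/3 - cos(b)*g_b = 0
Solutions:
 g(b) = C1*cos(b)^(5/3)


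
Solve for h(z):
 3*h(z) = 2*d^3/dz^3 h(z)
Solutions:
 h(z) = C3*exp(2^(2/3)*3^(1/3)*z/2) + (C1*sin(2^(2/3)*3^(5/6)*z/4) + C2*cos(2^(2/3)*3^(5/6)*z/4))*exp(-2^(2/3)*3^(1/3)*z/4)


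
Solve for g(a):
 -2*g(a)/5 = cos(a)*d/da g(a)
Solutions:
 g(a) = C1*(sin(a) - 1)^(1/5)/(sin(a) + 1)^(1/5)


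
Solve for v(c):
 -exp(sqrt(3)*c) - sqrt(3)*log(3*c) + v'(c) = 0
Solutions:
 v(c) = C1 + sqrt(3)*c*log(c) + sqrt(3)*c*(-1 + log(3)) + sqrt(3)*exp(sqrt(3)*c)/3


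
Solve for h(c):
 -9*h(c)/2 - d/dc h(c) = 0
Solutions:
 h(c) = C1*exp(-9*c/2)


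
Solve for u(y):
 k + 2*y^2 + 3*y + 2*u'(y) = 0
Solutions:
 u(y) = C1 - k*y/2 - y^3/3 - 3*y^2/4


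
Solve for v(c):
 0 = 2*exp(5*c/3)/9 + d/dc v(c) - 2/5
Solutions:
 v(c) = C1 + 2*c/5 - 2*exp(5*c/3)/15


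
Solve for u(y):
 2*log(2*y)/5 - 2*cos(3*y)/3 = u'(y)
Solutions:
 u(y) = C1 + 2*y*log(y)/5 - 2*y/5 + 2*y*log(2)/5 - 2*sin(3*y)/9


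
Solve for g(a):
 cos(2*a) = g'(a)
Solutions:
 g(a) = C1 + sin(2*a)/2


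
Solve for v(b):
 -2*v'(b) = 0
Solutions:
 v(b) = C1


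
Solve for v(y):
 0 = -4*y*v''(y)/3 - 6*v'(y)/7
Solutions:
 v(y) = C1 + C2*y^(5/14)


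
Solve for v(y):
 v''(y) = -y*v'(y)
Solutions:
 v(y) = C1 + C2*erf(sqrt(2)*y/2)


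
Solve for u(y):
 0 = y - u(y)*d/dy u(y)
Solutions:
 u(y) = -sqrt(C1 + y^2)
 u(y) = sqrt(C1 + y^2)


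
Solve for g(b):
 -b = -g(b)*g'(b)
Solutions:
 g(b) = -sqrt(C1 + b^2)
 g(b) = sqrt(C1 + b^2)


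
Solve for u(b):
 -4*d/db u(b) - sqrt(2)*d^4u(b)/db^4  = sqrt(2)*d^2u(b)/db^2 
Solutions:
 u(b) = C1 + C2*exp(2^(1/6)*3^(1/3)*b*(-2*3^(1/3)/(18 + sqrt(330))^(1/3) + 2^(2/3)*(18 + sqrt(330))^(1/3))/12)*sin(6^(1/6)*b*(6/(18 + sqrt(330))^(1/3) + 6^(2/3)*(18 + sqrt(330))^(1/3))/12) + C3*exp(2^(1/6)*3^(1/3)*b*(-2*3^(1/3)/(18 + sqrt(330))^(1/3) + 2^(2/3)*(18 + sqrt(330))^(1/3))/12)*cos(6^(1/6)*b*(6/(18 + sqrt(330))^(1/3) + 6^(2/3)*(18 + sqrt(330))^(1/3))/12) + C4*exp(-2^(1/6)*3^(1/3)*b*(-2*3^(1/3)/(18 + sqrt(330))^(1/3) + 2^(2/3)*(18 + sqrt(330))^(1/3))/6)


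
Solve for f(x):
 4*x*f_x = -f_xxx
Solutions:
 f(x) = C1 + Integral(C2*airyai(-2^(2/3)*x) + C3*airybi(-2^(2/3)*x), x)


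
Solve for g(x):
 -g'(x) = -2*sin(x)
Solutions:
 g(x) = C1 - 2*cos(x)


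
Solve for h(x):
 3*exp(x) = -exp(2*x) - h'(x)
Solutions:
 h(x) = C1 - exp(2*x)/2 - 3*exp(x)


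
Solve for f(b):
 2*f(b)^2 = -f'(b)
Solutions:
 f(b) = 1/(C1 + 2*b)


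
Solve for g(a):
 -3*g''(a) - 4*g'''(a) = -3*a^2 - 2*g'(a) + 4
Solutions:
 g(a) = C1 + C2*exp(a*(-3 + sqrt(41))/8) + C3*exp(-a*(3 + sqrt(41))/8) - a^3/2 - 9*a^2/4 - 43*a/4


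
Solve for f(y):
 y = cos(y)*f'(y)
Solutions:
 f(y) = C1 + Integral(y/cos(y), y)


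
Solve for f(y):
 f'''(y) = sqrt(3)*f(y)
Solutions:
 f(y) = C3*exp(3^(1/6)*y) + (C1*sin(3^(2/3)*y/2) + C2*cos(3^(2/3)*y/2))*exp(-3^(1/6)*y/2)


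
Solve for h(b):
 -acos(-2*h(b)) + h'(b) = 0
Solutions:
 Integral(1/acos(-2*_y), (_y, h(b))) = C1 + b


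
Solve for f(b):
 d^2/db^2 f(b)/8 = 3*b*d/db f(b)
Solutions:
 f(b) = C1 + C2*erfi(2*sqrt(3)*b)


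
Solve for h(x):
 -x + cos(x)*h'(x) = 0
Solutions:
 h(x) = C1 + Integral(x/cos(x), x)


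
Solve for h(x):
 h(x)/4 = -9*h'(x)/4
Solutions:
 h(x) = C1*exp(-x/9)


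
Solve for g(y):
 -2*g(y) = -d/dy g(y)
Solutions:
 g(y) = C1*exp(2*y)


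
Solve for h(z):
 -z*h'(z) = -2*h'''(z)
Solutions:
 h(z) = C1 + Integral(C2*airyai(2^(2/3)*z/2) + C3*airybi(2^(2/3)*z/2), z)


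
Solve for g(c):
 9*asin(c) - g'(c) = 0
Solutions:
 g(c) = C1 + 9*c*asin(c) + 9*sqrt(1 - c^2)


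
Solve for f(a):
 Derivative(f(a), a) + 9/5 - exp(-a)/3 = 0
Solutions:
 f(a) = C1 - 9*a/5 - exp(-a)/3


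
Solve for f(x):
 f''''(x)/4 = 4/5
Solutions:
 f(x) = C1 + C2*x + C3*x^2 + C4*x^3 + 2*x^4/15


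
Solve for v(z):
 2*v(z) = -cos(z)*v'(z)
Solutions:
 v(z) = C1*(sin(z) - 1)/(sin(z) + 1)


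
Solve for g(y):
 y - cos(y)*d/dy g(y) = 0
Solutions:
 g(y) = C1 + Integral(y/cos(y), y)


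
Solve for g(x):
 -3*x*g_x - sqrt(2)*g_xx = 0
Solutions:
 g(x) = C1 + C2*erf(2^(1/4)*sqrt(3)*x/2)


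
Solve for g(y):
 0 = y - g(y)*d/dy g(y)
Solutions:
 g(y) = -sqrt(C1 + y^2)
 g(y) = sqrt(C1 + y^2)


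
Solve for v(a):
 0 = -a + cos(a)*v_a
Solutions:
 v(a) = C1 + Integral(a/cos(a), a)


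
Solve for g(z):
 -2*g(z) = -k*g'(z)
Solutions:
 g(z) = C1*exp(2*z/k)


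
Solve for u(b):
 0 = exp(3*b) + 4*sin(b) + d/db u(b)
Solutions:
 u(b) = C1 - exp(3*b)/3 + 4*cos(b)


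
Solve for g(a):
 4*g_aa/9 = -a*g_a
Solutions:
 g(a) = C1 + C2*erf(3*sqrt(2)*a/4)


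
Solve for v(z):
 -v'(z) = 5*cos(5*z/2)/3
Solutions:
 v(z) = C1 - 2*sin(5*z/2)/3


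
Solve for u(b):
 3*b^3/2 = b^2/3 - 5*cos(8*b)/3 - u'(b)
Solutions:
 u(b) = C1 - 3*b^4/8 + b^3/9 - 5*sin(8*b)/24


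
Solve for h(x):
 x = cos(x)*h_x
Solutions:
 h(x) = C1 + Integral(x/cos(x), x)


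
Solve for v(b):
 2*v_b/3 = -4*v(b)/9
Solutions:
 v(b) = C1*exp(-2*b/3)


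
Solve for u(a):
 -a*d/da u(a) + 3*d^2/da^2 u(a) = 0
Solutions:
 u(a) = C1 + C2*erfi(sqrt(6)*a/6)


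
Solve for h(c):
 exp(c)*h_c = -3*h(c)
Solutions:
 h(c) = C1*exp(3*exp(-c))


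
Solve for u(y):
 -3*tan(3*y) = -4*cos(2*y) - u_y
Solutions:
 u(y) = C1 - log(cos(3*y)) - 2*sin(2*y)


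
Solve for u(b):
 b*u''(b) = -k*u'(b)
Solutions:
 u(b) = C1 + b^(1 - re(k))*(C2*sin(log(b)*Abs(im(k))) + C3*cos(log(b)*im(k)))


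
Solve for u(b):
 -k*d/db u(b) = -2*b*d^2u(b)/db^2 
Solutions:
 u(b) = C1 + b^(re(k)/2 + 1)*(C2*sin(log(b)*Abs(im(k))/2) + C3*cos(log(b)*im(k)/2))


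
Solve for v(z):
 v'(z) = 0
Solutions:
 v(z) = C1


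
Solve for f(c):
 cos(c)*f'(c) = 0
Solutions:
 f(c) = C1


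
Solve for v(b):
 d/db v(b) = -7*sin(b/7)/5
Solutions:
 v(b) = C1 + 49*cos(b/7)/5


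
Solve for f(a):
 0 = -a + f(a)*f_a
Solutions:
 f(a) = -sqrt(C1 + a^2)
 f(a) = sqrt(C1 + a^2)


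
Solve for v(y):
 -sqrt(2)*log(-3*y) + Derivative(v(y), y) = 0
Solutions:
 v(y) = C1 + sqrt(2)*y*log(-y) + sqrt(2)*y*(-1 + log(3))


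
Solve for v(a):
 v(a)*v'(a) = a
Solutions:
 v(a) = -sqrt(C1 + a^2)
 v(a) = sqrt(C1 + a^2)


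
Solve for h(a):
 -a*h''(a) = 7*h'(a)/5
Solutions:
 h(a) = C1 + C2/a^(2/5)


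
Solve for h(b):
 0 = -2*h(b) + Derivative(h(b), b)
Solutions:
 h(b) = C1*exp(2*b)


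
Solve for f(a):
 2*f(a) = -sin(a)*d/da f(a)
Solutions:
 f(a) = C1*(cos(a) + 1)/(cos(a) - 1)


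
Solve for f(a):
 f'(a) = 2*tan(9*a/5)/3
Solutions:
 f(a) = C1 - 10*log(cos(9*a/5))/27


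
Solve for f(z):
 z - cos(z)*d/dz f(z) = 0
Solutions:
 f(z) = C1 + Integral(z/cos(z), z)


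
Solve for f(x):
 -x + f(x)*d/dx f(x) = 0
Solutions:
 f(x) = -sqrt(C1 + x^2)
 f(x) = sqrt(C1 + x^2)


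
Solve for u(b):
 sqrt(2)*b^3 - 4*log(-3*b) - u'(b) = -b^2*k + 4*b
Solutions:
 u(b) = C1 + sqrt(2)*b^4/4 + b^3*k/3 - 2*b^2 - 4*b*log(-b) + 4*b*(1 - log(3))


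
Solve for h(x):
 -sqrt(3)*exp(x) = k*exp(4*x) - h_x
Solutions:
 h(x) = C1 + k*exp(4*x)/4 + sqrt(3)*exp(x)


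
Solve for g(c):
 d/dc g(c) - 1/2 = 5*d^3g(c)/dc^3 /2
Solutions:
 g(c) = C1 + C2*exp(-sqrt(10)*c/5) + C3*exp(sqrt(10)*c/5) + c/2


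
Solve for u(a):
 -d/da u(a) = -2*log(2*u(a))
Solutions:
 -Integral(1/(log(_y) + log(2)), (_y, u(a)))/2 = C1 - a


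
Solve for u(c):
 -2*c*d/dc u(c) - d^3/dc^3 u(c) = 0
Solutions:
 u(c) = C1 + Integral(C2*airyai(-2^(1/3)*c) + C3*airybi(-2^(1/3)*c), c)


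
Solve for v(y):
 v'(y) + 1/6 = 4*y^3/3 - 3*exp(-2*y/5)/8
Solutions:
 v(y) = C1 + y^4/3 - y/6 + 15*exp(-2*y/5)/16


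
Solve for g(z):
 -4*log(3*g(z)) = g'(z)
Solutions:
 Integral(1/(log(_y) + log(3)), (_y, g(z)))/4 = C1 - z


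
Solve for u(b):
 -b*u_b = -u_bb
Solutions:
 u(b) = C1 + C2*erfi(sqrt(2)*b/2)


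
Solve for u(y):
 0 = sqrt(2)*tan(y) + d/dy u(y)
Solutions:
 u(y) = C1 + sqrt(2)*log(cos(y))


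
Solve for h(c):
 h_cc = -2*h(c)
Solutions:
 h(c) = C1*sin(sqrt(2)*c) + C2*cos(sqrt(2)*c)


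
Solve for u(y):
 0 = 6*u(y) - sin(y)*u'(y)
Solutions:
 u(y) = C1*(cos(y)^3 - 3*cos(y)^2 + 3*cos(y) - 1)/(cos(y)^3 + 3*cos(y)^2 + 3*cos(y) + 1)


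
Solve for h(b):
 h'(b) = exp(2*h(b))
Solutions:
 h(b) = log(-sqrt(-1/(C1 + b))) - log(2)/2
 h(b) = log(-1/(C1 + b))/2 - log(2)/2


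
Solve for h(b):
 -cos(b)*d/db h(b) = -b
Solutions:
 h(b) = C1 + Integral(b/cos(b), b)


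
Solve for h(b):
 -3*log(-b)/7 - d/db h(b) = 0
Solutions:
 h(b) = C1 - 3*b*log(-b)/7 + 3*b/7


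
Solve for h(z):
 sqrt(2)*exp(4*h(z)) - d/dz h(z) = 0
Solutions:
 h(z) = log(-(-1/(C1 + 4*sqrt(2)*z))^(1/4))
 h(z) = log(-1/(C1 + 4*sqrt(2)*z))/4
 h(z) = log(-I*(-1/(C1 + 4*sqrt(2)*z))^(1/4))
 h(z) = log(I*(-1/(C1 + 4*sqrt(2)*z))^(1/4))


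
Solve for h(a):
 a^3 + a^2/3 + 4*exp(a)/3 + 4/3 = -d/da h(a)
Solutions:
 h(a) = C1 - a^4/4 - a^3/9 - 4*a/3 - 4*exp(a)/3


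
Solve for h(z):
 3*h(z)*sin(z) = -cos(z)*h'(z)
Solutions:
 h(z) = C1*cos(z)^3


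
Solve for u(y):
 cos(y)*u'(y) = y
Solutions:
 u(y) = C1 + Integral(y/cos(y), y)


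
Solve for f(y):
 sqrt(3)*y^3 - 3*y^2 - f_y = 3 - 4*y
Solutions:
 f(y) = C1 + sqrt(3)*y^4/4 - y^3 + 2*y^2 - 3*y


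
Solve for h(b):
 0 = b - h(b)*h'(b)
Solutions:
 h(b) = -sqrt(C1 + b^2)
 h(b) = sqrt(C1 + b^2)


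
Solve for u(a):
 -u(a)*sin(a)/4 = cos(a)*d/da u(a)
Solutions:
 u(a) = C1*cos(a)^(1/4)


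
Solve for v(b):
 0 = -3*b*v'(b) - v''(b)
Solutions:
 v(b) = C1 + C2*erf(sqrt(6)*b/2)


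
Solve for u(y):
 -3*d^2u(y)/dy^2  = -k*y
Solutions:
 u(y) = C1 + C2*y + k*y^3/18


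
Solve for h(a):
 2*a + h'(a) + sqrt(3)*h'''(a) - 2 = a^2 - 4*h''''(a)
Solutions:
 h(a) = C1 + C2*exp(a*(-2*sqrt(3) + 3^(2/3)/(sqrt(3) + 72 + sqrt(-3 + (sqrt(3) + 72)^2))^(1/3) + 3^(1/3)*(sqrt(3) + 72 + sqrt(-3 + (sqrt(3) + 72)^2))^(1/3))/24)*sin(3^(1/6)*a*(-3^(2/3)*(sqrt(3) + 72 + sqrt(-3 + (sqrt(3) + 72)^2))^(1/3) + 3/(sqrt(3) + 72 + sqrt(-3 + (sqrt(3) + 72)^2))^(1/3))/24) + C3*exp(a*(-2*sqrt(3) + 3^(2/3)/(sqrt(3) + 72 + sqrt(-3 + (sqrt(3) + 72)^2))^(1/3) + 3^(1/3)*(sqrt(3) + 72 + sqrt(-3 + (sqrt(3) + 72)^2))^(1/3))/24)*cos(3^(1/6)*a*(-3^(2/3)*(sqrt(3) + 72 + sqrt(-3 + (sqrt(3) + 72)^2))^(1/3) + 3/(sqrt(3) + 72 + sqrt(-3 + (sqrt(3) + 72)^2))^(1/3))/24) + C4*exp(-a*(3^(2/3)/(sqrt(3) + 72 + sqrt(-3 + (sqrt(3) + 72)^2))^(1/3) + sqrt(3) + 3^(1/3)*(sqrt(3) + 72 + sqrt(-3 + (sqrt(3) + 72)^2))^(1/3))/12) + a^3/3 - a^2 - 2*sqrt(3)*a + 2*a


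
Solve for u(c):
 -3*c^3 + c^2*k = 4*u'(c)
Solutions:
 u(c) = C1 - 3*c^4/16 + c^3*k/12


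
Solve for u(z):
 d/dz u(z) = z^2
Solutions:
 u(z) = C1 + z^3/3


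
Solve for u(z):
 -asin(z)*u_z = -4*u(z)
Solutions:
 u(z) = C1*exp(4*Integral(1/asin(z), z))


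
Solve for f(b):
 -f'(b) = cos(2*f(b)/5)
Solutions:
 b - 5*log(sin(2*f(b)/5) - 1)/4 + 5*log(sin(2*f(b)/5) + 1)/4 = C1


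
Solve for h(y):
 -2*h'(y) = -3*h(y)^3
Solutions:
 h(y) = -sqrt(-1/(C1 + 3*y))
 h(y) = sqrt(-1/(C1 + 3*y))


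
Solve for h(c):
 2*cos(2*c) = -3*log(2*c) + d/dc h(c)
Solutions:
 h(c) = C1 + 3*c*log(c) - 3*c + 3*c*log(2) + sin(2*c)


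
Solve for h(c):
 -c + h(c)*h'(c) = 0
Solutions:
 h(c) = -sqrt(C1 + c^2)
 h(c) = sqrt(C1 + c^2)


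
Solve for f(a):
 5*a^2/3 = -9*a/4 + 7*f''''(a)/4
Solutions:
 f(a) = C1 + C2*a + C3*a^2 + C4*a^3 + a^6/378 + 3*a^5/280


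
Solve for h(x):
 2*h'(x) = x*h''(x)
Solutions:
 h(x) = C1 + C2*x^3


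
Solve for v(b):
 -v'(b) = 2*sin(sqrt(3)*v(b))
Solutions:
 v(b) = sqrt(3)*(-acos((-exp(2*sqrt(3)*C1) - exp(4*sqrt(3)*b))/(exp(2*sqrt(3)*C1) - exp(4*sqrt(3)*b))) + 2*pi)/3
 v(b) = sqrt(3)*acos((-exp(2*sqrt(3)*C1) - exp(4*sqrt(3)*b))/(exp(2*sqrt(3)*C1) - exp(4*sqrt(3)*b)))/3


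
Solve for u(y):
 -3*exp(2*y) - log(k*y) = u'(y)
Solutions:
 u(y) = C1 - y*log(k*y) + y - 3*exp(2*y)/2


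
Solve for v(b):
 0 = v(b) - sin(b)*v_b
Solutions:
 v(b) = C1*sqrt(cos(b) - 1)/sqrt(cos(b) + 1)


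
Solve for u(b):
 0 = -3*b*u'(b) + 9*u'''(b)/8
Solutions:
 u(b) = C1 + Integral(C2*airyai(2*3^(2/3)*b/3) + C3*airybi(2*3^(2/3)*b/3), b)


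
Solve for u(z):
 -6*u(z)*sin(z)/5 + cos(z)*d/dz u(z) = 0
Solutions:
 u(z) = C1/cos(z)^(6/5)


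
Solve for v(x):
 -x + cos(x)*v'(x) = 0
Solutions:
 v(x) = C1 + Integral(x/cos(x), x)


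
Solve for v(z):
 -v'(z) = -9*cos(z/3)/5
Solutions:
 v(z) = C1 + 27*sin(z/3)/5


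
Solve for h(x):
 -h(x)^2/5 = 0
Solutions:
 h(x) = 0


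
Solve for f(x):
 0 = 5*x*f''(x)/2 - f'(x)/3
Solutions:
 f(x) = C1 + C2*x^(17/15)


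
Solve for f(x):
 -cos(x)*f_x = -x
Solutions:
 f(x) = C1 + Integral(x/cos(x), x)


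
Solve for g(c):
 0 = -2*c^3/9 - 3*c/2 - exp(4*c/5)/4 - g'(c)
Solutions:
 g(c) = C1 - c^4/18 - 3*c^2/4 - 5*exp(4*c/5)/16


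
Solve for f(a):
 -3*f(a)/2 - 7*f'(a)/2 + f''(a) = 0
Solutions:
 f(a) = C1*exp(a*(7 - sqrt(73))/4) + C2*exp(a*(7 + sqrt(73))/4)


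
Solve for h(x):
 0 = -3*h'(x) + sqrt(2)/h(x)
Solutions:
 h(x) = -sqrt(C1 + 6*sqrt(2)*x)/3
 h(x) = sqrt(C1 + 6*sqrt(2)*x)/3


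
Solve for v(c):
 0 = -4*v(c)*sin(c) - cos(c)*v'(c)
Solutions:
 v(c) = C1*cos(c)^4


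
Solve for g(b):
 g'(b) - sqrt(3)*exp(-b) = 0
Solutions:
 g(b) = C1 - sqrt(3)*exp(-b)


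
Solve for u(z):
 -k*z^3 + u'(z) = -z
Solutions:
 u(z) = C1 + k*z^4/4 - z^2/2


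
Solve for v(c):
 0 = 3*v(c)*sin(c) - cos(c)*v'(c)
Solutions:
 v(c) = C1/cos(c)^3


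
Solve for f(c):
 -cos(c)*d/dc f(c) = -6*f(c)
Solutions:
 f(c) = C1*(sin(c)^3 + 3*sin(c)^2 + 3*sin(c) + 1)/(sin(c)^3 - 3*sin(c)^2 + 3*sin(c) - 1)


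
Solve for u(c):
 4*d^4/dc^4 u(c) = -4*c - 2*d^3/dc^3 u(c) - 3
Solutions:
 u(c) = C1 + C2*c + C3*c^2 + C4*exp(-c/2) - c^4/12 + 5*c^3/12


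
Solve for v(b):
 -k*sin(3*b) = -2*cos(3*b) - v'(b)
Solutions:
 v(b) = C1 - k*cos(3*b)/3 - 2*sin(3*b)/3


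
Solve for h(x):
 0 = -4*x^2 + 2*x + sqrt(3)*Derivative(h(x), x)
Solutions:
 h(x) = C1 + 4*sqrt(3)*x^3/9 - sqrt(3)*x^2/3


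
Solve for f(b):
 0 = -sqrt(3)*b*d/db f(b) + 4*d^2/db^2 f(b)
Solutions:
 f(b) = C1 + C2*erfi(sqrt(2)*3^(1/4)*b/4)


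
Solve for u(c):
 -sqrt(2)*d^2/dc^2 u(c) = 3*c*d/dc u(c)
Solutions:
 u(c) = C1 + C2*erf(2^(1/4)*sqrt(3)*c/2)


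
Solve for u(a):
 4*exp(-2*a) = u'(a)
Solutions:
 u(a) = C1 - 2*exp(-2*a)


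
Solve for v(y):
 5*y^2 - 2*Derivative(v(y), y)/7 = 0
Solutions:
 v(y) = C1 + 35*y^3/6


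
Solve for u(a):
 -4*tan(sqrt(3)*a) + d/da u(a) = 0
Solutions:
 u(a) = C1 - 4*sqrt(3)*log(cos(sqrt(3)*a))/3


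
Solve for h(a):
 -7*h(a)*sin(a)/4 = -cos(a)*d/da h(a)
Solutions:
 h(a) = C1/cos(a)^(7/4)


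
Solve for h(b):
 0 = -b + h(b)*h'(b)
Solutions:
 h(b) = -sqrt(C1 + b^2)
 h(b) = sqrt(C1 + b^2)


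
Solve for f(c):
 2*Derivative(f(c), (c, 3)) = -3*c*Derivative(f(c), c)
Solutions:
 f(c) = C1 + Integral(C2*airyai(-2^(2/3)*3^(1/3)*c/2) + C3*airybi(-2^(2/3)*3^(1/3)*c/2), c)


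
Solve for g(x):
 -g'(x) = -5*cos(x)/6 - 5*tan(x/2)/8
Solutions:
 g(x) = C1 - 5*log(cos(x/2))/4 + 5*sin(x)/6


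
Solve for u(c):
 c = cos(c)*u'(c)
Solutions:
 u(c) = C1 + Integral(c/cos(c), c)


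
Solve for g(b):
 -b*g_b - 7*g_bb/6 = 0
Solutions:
 g(b) = C1 + C2*erf(sqrt(21)*b/7)


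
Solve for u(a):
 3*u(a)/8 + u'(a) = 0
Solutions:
 u(a) = C1*exp(-3*a/8)


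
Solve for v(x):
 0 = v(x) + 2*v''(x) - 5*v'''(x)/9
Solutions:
 v(x) = C1*exp(x*(-4*3^(2/3) - 3*3^(1/3) + 12)/10)*sin(3*3^(1/6)*x*(4 - 3^(2/3))/10) + C2*exp(x*(-4*3^(2/3) - 3*3^(1/3) + 12)/10)*cos(3*3^(1/6)*x*(4 - 3^(2/3))/10) + C3*exp(x*(3*3^(1/3) + 6 + 4*3^(2/3))/5)


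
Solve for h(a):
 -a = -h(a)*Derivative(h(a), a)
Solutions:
 h(a) = -sqrt(C1 + a^2)
 h(a) = sqrt(C1 + a^2)


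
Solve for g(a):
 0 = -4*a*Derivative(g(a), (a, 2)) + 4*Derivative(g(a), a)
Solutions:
 g(a) = C1 + C2*a^2


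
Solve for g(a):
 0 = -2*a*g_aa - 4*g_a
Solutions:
 g(a) = C1 + C2/a


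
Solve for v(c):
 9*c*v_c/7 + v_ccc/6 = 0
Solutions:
 v(c) = C1 + Integral(C2*airyai(-3*2^(1/3)*7^(2/3)*c/7) + C3*airybi(-3*2^(1/3)*7^(2/3)*c/7), c)


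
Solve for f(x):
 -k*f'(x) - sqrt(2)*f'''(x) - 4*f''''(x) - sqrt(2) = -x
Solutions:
 f(x) = C1 + C2*exp(-x*(2^(1/3)*(108*k + sqrt((108*k + sqrt(2))^2 - 2) + sqrt(2))^(1/3) + sqrt(2) + 2^(2/3)/(108*k + sqrt((108*k + sqrt(2))^2 - 2) + sqrt(2))^(1/3))/12) + C3*exp(x*(2^(1/3)*(108*k + sqrt((108*k + sqrt(2))^2 - 2) + sqrt(2))^(1/3) - 2^(1/3)*sqrt(3)*I*(108*k + sqrt((108*k + sqrt(2))^2 - 2) + sqrt(2))^(1/3) - 2*sqrt(2) - 4*2^(2/3)/((-1 + sqrt(3)*I)*(108*k + sqrt((108*k + sqrt(2))^2 - 2) + sqrt(2))^(1/3)))/24) + C4*exp(x*(2^(1/3)*(108*k + sqrt((108*k + sqrt(2))^2 - 2) + sqrt(2))^(1/3) + 2^(1/3)*sqrt(3)*I*(108*k + sqrt((108*k + sqrt(2))^2 - 2) + sqrt(2))^(1/3) - 2*sqrt(2) + 4*2^(2/3)/((1 + sqrt(3)*I)*(108*k + sqrt((108*k + sqrt(2))^2 - 2) + sqrt(2))^(1/3)))/24) + x^2/(2*k) - sqrt(2)*x/k


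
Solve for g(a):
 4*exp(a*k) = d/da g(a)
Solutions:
 g(a) = C1 + 4*exp(a*k)/k


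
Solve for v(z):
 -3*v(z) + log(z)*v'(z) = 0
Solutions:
 v(z) = C1*exp(3*li(z))


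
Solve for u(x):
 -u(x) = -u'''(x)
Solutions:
 u(x) = C3*exp(x) + (C1*sin(sqrt(3)*x/2) + C2*cos(sqrt(3)*x/2))*exp(-x/2)


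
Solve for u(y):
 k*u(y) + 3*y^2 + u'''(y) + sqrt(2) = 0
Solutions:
 u(y) = C1*exp(y*(-k)^(1/3)) + C2*exp(y*(-k)^(1/3)*(-1 + sqrt(3)*I)/2) + C3*exp(-y*(-k)^(1/3)*(1 + sqrt(3)*I)/2) - 3*y^2/k - sqrt(2)/k


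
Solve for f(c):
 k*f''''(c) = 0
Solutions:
 f(c) = C1 + C2*c + C3*c^2 + C4*c^3


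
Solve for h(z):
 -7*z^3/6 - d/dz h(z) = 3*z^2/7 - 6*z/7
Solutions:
 h(z) = C1 - 7*z^4/24 - z^3/7 + 3*z^2/7


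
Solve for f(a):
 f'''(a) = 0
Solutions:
 f(a) = C1 + C2*a + C3*a^2


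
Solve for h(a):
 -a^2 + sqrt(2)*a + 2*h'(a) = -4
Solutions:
 h(a) = C1 + a^3/6 - sqrt(2)*a^2/4 - 2*a


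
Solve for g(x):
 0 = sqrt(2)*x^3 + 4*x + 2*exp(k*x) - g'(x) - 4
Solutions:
 g(x) = C1 + sqrt(2)*x^4/4 + 2*x^2 - 4*x + 2*exp(k*x)/k


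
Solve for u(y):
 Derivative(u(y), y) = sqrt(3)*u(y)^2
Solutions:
 u(y) = -1/(C1 + sqrt(3)*y)


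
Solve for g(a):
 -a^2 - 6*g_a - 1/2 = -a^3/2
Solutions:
 g(a) = C1 + a^4/48 - a^3/18 - a/12


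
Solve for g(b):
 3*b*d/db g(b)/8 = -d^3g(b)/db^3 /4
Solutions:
 g(b) = C1 + Integral(C2*airyai(-2^(2/3)*3^(1/3)*b/2) + C3*airybi(-2^(2/3)*3^(1/3)*b/2), b)


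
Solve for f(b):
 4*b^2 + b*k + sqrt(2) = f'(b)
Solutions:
 f(b) = C1 + 4*b^3/3 + b^2*k/2 + sqrt(2)*b


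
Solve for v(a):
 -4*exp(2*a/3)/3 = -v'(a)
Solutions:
 v(a) = C1 + 2*exp(2*a/3)


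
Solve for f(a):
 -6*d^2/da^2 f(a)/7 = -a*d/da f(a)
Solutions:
 f(a) = C1 + C2*erfi(sqrt(21)*a/6)


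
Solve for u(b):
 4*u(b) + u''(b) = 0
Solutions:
 u(b) = C1*sin(2*b) + C2*cos(2*b)


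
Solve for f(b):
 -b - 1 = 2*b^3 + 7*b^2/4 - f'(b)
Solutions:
 f(b) = C1 + b^4/2 + 7*b^3/12 + b^2/2 + b


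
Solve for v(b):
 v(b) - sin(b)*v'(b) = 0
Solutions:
 v(b) = C1*sqrt(cos(b) - 1)/sqrt(cos(b) + 1)


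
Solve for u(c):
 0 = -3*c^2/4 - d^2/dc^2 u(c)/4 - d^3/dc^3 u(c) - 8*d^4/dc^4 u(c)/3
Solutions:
 u(c) = C1 + C2*c - c^4/4 + 4*c^3 - 16*c^2 + (C3*sin(sqrt(15)*c/16) + C4*cos(sqrt(15)*c/16))*exp(-3*c/16)


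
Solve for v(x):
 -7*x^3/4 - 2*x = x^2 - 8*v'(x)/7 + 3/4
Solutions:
 v(x) = C1 + 49*x^4/128 + 7*x^3/24 + 7*x^2/8 + 21*x/32


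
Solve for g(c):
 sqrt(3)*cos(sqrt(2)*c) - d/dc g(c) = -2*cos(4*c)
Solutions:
 g(c) = C1 + sin(4*c)/2 + sqrt(6)*sin(sqrt(2)*c)/2


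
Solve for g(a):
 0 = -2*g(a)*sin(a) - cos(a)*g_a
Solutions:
 g(a) = C1*cos(a)^2


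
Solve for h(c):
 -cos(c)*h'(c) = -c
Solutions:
 h(c) = C1 + Integral(c/cos(c), c)


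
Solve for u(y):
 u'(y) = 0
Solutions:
 u(y) = C1


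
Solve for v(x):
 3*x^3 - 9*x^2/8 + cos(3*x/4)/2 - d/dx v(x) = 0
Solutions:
 v(x) = C1 + 3*x^4/4 - 3*x^3/8 + 2*sin(3*x/4)/3


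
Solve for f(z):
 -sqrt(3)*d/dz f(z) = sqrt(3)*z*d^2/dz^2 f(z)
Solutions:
 f(z) = C1 + C2*log(z)


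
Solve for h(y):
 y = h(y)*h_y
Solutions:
 h(y) = -sqrt(C1 + y^2)
 h(y) = sqrt(C1 + y^2)


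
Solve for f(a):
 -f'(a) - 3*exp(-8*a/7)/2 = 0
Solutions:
 f(a) = C1 + 21*exp(-8*a/7)/16


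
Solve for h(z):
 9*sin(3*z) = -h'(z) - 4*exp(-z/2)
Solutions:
 h(z) = C1 + 3*cos(3*z) + 8*exp(-z/2)


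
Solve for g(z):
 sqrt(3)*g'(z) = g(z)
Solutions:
 g(z) = C1*exp(sqrt(3)*z/3)


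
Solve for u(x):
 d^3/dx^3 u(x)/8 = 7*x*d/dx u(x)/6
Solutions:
 u(x) = C1 + Integral(C2*airyai(28^(1/3)*3^(2/3)*x/3) + C3*airybi(28^(1/3)*3^(2/3)*x/3), x)


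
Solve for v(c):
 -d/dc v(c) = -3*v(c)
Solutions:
 v(c) = C1*exp(3*c)


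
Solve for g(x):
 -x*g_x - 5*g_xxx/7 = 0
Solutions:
 g(x) = C1 + Integral(C2*airyai(-5^(2/3)*7^(1/3)*x/5) + C3*airybi(-5^(2/3)*7^(1/3)*x/5), x)


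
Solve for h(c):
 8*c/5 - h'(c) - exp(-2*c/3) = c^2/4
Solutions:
 h(c) = C1 - c^3/12 + 4*c^2/5 + 3*exp(-2*c/3)/2


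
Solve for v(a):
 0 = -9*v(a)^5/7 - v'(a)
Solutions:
 v(a) = -7^(1/4)*(1/(C1 + 36*a))^(1/4)
 v(a) = 7^(1/4)*(1/(C1 + 36*a))^(1/4)
 v(a) = -7^(1/4)*I*(1/(C1 + 36*a))^(1/4)
 v(a) = 7^(1/4)*I*(1/(C1 + 36*a))^(1/4)


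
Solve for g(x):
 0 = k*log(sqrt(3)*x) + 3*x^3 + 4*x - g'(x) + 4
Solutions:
 g(x) = C1 + k*x*log(x) - k*x + k*x*log(3)/2 + 3*x^4/4 + 2*x^2 + 4*x


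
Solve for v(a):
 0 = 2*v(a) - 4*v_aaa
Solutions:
 v(a) = C3*exp(2^(2/3)*a/2) + (C1*sin(2^(2/3)*sqrt(3)*a/4) + C2*cos(2^(2/3)*sqrt(3)*a/4))*exp(-2^(2/3)*a/4)


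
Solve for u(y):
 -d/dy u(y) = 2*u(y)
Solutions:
 u(y) = C1*exp(-2*y)


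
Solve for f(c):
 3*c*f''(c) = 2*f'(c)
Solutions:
 f(c) = C1 + C2*c^(5/3)


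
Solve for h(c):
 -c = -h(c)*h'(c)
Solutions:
 h(c) = -sqrt(C1 + c^2)
 h(c) = sqrt(C1 + c^2)


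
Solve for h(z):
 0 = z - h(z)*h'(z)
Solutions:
 h(z) = -sqrt(C1 + z^2)
 h(z) = sqrt(C1 + z^2)


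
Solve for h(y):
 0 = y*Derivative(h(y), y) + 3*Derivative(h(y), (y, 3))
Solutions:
 h(y) = C1 + Integral(C2*airyai(-3^(2/3)*y/3) + C3*airybi(-3^(2/3)*y/3), y)


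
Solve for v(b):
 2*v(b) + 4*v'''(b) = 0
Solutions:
 v(b) = C3*exp(-2^(2/3)*b/2) + (C1*sin(2^(2/3)*sqrt(3)*b/4) + C2*cos(2^(2/3)*sqrt(3)*b/4))*exp(2^(2/3)*b/4)


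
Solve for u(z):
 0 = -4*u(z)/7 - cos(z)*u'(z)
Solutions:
 u(z) = C1*(sin(z) - 1)^(2/7)/(sin(z) + 1)^(2/7)


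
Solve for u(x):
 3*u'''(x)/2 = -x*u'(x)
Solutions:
 u(x) = C1 + Integral(C2*airyai(-2^(1/3)*3^(2/3)*x/3) + C3*airybi(-2^(1/3)*3^(2/3)*x/3), x)


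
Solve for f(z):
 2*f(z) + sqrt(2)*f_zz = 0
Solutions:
 f(z) = C1*sin(2^(1/4)*z) + C2*cos(2^(1/4)*z)


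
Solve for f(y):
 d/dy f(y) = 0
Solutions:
 f(y) = C1


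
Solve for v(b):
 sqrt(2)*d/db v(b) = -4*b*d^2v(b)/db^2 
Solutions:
 v(b) = C1 + C2*b^(1 - sqrt(2)/4)


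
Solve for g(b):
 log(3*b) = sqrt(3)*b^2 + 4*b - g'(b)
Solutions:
 g(b) = C1 + sqrt(3)*b^3/3 + 2*b^2 - b*log(b) - b*log(3) + b


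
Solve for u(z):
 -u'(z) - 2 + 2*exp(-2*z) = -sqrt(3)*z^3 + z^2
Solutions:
 u(z) = C1 + sqrt(3)*z^4/4 - z^3/3 - 2*z - exp(-2*z)


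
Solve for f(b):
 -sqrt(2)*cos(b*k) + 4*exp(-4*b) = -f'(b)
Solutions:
 f(b) = C1 + exp(-4*b) + sqrt(2)*sin(b*k)/k


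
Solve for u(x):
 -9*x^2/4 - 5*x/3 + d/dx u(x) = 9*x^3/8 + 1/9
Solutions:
 u(x) = C1 + 9*x^4/32 + 3*x^3/4 + 5*x^2/6 + x/9


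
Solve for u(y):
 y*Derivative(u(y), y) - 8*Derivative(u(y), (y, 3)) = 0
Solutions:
 u(y) = C1 + Integral(C2*airyai(y/2) + C3*airybi(y/2), y)


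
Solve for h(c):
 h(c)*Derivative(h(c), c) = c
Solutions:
 h(c) = -sqrt(C1 + c^2)
 h(c) = sqrt(C1 + c^2)


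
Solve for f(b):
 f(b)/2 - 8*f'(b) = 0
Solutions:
 f(b) = C1*exp(b/16)


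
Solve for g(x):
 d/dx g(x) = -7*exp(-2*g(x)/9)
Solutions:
 g(x) = 9*log(-sqrt(C1 - 7*x)) - 9*log(3) + 9*log(2)/2
 g(x) = 9*log(C1 - 7*x)/2 - 9*log(3) + 9*log(2)/2


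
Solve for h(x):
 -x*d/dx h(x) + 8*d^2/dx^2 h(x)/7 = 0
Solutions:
 h(x) = C1 + C2*erfi(sqrt(7)*x/4)


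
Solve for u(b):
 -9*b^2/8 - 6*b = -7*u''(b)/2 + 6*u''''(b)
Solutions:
 u(b) = C1 + C2*b + C3*exp(-sqrt(21)*b/6) + C4*exp(sqrt(21)*b/6) + 3*b^4/112 + 2*b^3/7 + 27*b^2/49


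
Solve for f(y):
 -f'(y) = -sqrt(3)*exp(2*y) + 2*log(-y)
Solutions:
 f(y) = C1 - 2*y*log(-y) + 2*y + sqrt(3)*exp(2*y)/2


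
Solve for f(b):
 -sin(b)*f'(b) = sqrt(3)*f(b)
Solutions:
 f(b) = C1*(cos(b) + 1)^(sqrt(3)/2)/(cos(b) - 1)^(sqrt(3)/2)


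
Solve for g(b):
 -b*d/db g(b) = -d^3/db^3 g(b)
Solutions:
 g(b) = C1 + Integral(C2*airyai(b) + C3*airybi(b), b)


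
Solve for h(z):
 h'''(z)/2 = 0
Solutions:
 h(z) = C1 + C2*z + C3*z^2


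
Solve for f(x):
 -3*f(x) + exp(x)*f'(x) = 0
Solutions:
 f(x) = C1*exp(-3*exp(-x))


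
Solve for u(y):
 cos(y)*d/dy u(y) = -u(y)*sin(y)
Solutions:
 u(y) = C1*cos(y)


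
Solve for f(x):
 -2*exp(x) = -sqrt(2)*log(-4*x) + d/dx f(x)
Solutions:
 f(x) = C1 + sqrt(2)*x*log(-x) + sqrt(2)*x*(-1 + 2*log(2)) - 2*exp(x)


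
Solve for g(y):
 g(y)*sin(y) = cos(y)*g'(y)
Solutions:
 g(y) = C1/cos(y)


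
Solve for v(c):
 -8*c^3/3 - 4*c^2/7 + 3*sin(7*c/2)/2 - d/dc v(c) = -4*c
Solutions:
 v(c) = C1 - 2*c^4/3 - 4*c^3/21 + 2*c^2 - 3*cos(7*c/2)/7


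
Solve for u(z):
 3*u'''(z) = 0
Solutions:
 u(z) = C1 + C2*z + C3*z^2


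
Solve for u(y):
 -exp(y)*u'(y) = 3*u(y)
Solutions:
 u(y) = C1*exp(3*exp(-y))


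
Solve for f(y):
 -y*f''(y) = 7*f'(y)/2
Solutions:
 f(y) = C1 + C2/y^(5/2)


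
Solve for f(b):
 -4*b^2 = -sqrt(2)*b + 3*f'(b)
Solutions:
 f(b) = C1 - 4*b^3/9 + sqrt(2)*b^2/6


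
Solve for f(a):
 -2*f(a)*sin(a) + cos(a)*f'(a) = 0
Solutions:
 f(a) = C1/cos(a)^2


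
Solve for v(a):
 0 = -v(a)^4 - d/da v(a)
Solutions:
 v(a) = (-3^(2/3) - 3*3^(1/6)*I)*(1/(C1 + a))^(1/3)/6
 v(a) = (-3^(2/3) + 3*3^(1/6)*I)*(1/(C1 + a))^(1/3)/6
 v(a) = (1/(C1 + 3*a))^(1/3)


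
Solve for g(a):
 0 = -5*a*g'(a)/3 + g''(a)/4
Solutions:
 g(a) = C1 + C2*erfi(sqrt(30)*a/3)


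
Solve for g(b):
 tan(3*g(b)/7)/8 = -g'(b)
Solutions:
 g(b) = -7*asin(C1*exp(-3*b/56))/3 + 7*pi/3
 g(b) = 7*asin(C1*exp(-3*b/56))/3


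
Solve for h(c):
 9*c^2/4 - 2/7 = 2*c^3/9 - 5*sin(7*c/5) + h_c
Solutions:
 h(c) = C1 - c^4/18 + 3*c^3/4 - 2*c/7 - 25*cos(7*c/5)/7


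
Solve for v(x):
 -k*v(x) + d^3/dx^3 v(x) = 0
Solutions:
 v(x) = C1*exp(k^(1/3)*x) + C2*exp(k^(1/3)*x*(-1 + sqrt(3)*I)/2) + C3*exp(-k^(1/3)*x*(1 + sqrt(3)*I)/2)


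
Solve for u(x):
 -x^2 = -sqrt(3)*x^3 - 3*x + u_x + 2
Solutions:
 u(x) = C1 + sqrt(3)*x^4/4 - x^3/3 + 3*x^2/2 - 2*x


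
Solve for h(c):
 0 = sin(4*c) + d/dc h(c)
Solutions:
 h(c) = C1 + cos(4*c)/4


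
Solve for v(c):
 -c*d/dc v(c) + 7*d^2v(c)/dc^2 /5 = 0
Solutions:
 v(c) = C1 + C2*erfi(sqrt(70)*c/14)


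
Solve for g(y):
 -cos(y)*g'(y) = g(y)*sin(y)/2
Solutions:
 g(y) = C1*sqrt(cos(y))


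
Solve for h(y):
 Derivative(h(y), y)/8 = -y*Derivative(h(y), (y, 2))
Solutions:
 h(y) = C1 + C2*y^(7/8)


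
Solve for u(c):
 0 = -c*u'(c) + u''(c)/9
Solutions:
 u(c) = C1 + C2*erfi(3*sqrt(2)*c/2)


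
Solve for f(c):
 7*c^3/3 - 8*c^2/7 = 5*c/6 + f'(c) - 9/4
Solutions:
 f(c) = C1 + 7*c^4/12 - 8*c^3/21 - 5*c^2/12 + 9*c/4


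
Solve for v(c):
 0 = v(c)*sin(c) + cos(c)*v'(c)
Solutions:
 v(c) = C1*cos(c)


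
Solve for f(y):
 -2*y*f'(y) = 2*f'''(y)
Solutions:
 f(y) = C1 + Integral(C2*airyai(-y) + C3*airybi(-y), y)


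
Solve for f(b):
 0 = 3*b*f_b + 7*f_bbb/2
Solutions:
 f(b) = C1 + Integral(C2*airyai(-6^(1/3)*7^(2/3)*b/7) + C3*airybi(-6^(1/3)*7^(2/3)*b/7), b)


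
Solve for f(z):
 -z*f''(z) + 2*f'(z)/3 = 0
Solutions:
 f(z) = C1 + C2*z^(5/3)


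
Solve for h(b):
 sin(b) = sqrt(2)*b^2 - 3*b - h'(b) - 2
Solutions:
 h(b) = C1 + sqrt(2)*b^3/3 - 3*b^2/2 - 2*b + cos(b)


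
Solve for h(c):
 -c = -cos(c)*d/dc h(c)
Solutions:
 h(c) = C1 + Integral(c/cos(c), c)


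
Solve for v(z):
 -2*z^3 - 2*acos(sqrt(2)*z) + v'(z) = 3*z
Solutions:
 v(z) = C1 + z^4/2 + 3*z^2/2 + 2*z*acos(sqrt(2)*z) - sqrt(2)*sqrt(1 - 2*z^2)


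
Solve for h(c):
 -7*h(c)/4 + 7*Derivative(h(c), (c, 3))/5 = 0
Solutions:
 h(c) = C3*exp(10^(1/3)*c/2) + (C1*sin(10^(1/3)*sqrt(3)*c/4) + C2*cos(10^(1/3)*sqrt(3)*c/4))*exp(-10^(1/3)*c/4)


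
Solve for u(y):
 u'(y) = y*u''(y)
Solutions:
 u(y) = C1 + C2*y^2


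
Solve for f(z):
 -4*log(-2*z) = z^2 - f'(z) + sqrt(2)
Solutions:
 f(z) = C1 + z^3/3 + 4*z*log(-z) + z*(-4 + sqrt(2) + 4*log(2))


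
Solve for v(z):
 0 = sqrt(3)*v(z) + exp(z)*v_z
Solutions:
 v(z) = C1*exp(sqrt(3)*exp(-z))


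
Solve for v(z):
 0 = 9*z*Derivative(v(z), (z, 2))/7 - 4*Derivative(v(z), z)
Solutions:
 v(z) = C1 + C2*z^(37/9)


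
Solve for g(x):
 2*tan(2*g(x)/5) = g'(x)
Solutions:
 g(x) = -5*asin(C1*exp(4*x/5))/2 + 5*pi/2
 g(x) = 5*asin(C1*exp(4*x/5))/2


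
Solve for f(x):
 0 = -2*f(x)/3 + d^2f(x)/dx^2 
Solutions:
 f(x) = C1*exp(-sqrt(6)*x/3) + C2*exp(sqrt(6)*x/3)


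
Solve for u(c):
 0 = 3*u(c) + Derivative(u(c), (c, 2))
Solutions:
 u(c) = C1*sin(sqrt(3)*c) + C2*cos(sqrt(3)*c)


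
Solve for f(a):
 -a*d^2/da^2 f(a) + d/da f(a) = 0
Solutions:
 f(a) = C1 + C2*a^2


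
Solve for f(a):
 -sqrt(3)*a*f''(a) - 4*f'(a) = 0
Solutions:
 f(a) = C1 + C2*a^(1 - 4*sqrt(3)/3)


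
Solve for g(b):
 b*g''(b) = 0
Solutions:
 g(b) = C1 + C2*b


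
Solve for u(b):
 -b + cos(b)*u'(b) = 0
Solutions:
 u(b) = C1 + Integral(b/cos(b), b)


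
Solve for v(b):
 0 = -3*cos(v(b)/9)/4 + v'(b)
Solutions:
 -3*b/4 - 9*log(sin(v(b)/9) - 1)/2 + 9*log(sin(v(b)/9) + 1)/2 = C1


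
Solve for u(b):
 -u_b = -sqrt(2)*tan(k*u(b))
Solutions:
 u(b) = Piecewise((-asin(exp(C1*k + sqrt(2)*b*k))/k + pi/k, Ne(k, 0)), (nan, True))
 u(b) = Piecewise((asin(exp(C1*k + sqrt(2)*b*k))/k, Ne(k, 0)), (nan, True))


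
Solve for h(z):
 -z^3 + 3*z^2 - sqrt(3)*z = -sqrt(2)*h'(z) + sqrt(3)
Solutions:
 h(z) = C1 + sqrt(2)*z^4/8 - sqrt(2)*z^3/2 + sqrt(6)*z^2/4 + sqrt(6)*z/2


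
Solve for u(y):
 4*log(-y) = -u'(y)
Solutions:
 u(y) = C1 - 4*y*log(-y) + 4*y


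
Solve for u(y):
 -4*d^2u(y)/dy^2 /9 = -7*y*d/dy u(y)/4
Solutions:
 u(y) = C1 + C2*erfi(3*sqrt(14)*y/8)


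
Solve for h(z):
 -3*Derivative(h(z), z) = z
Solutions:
 h(z) = C1 - z^2/6


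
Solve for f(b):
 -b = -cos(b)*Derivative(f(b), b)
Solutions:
 f(b) = C1 + Integral(b/cos(b), b)


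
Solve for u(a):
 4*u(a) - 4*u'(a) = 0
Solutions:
 u(a) = C1*exp(a)


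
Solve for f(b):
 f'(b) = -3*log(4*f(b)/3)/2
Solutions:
 2*Integral(1/(log(_y) - log(3) + 2*log(2)), (_y, f(b)))/3 = C1 - b


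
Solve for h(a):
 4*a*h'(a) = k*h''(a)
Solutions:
 h(a) = C1 + C2*erf(sqrt(2)*a*sqrt(-1/k))/sqrt(-1/k)


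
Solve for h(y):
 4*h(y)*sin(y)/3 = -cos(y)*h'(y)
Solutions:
 h(y) = C1*cos(y)^(4/3)


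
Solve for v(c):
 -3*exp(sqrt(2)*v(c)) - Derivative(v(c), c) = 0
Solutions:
 v(c) = sqrt(2)*(2*log(1/(C1 + 3*c)) - log(2))/4


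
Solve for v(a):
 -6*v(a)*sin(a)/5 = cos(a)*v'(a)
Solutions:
 v(a) = C1*cos(a)^(6/5)


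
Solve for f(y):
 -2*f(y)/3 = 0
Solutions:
 f(y) = 0


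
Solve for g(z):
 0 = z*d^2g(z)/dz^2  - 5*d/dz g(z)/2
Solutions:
 g(z) = C1 + C2*z^(7/2)


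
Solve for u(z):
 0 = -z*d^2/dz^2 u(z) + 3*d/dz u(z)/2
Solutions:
 u(z) = C1 + C2*z^(5/2)


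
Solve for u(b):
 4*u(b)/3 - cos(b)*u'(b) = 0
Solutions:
 u(b) = C1*(sin(b) + 1)^(2/3)/(sin(b) - 1)^(2/3)


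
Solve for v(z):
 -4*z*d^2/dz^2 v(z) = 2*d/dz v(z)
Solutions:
 v(z) = C1 + C2*sqrt(z)


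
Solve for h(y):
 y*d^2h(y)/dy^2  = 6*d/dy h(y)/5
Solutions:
 h(y) = C1 + C2*y^(11/5)


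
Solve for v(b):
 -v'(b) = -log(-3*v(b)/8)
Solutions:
 -Integral(1/(log(-_y) - 3*log(2) + log(3)), (_y, v(b))) = C1 - b


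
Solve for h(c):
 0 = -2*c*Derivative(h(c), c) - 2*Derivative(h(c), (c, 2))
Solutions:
 h(c) = C1 + C2*erf(sqrt(2)*c/2)


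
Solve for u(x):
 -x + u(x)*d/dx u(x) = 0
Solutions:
 u(x) = -sqrt(C1 + x^2)
 u(x) = sqrt(C1 + x^2)


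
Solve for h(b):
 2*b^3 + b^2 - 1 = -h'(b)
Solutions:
 h(b) = C1 - b^4/2 - b^3/3 + b


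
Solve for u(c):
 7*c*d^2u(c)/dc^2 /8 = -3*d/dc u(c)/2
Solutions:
 u(c) = C1 + C2/c^(5/7)


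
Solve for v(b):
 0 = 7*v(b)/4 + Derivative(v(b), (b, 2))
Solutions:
 v(b) = C1*sin(sqrt(7)*b/2) + C2*cos(sqrt(7)*b/2)


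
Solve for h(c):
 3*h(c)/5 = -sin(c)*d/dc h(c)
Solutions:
 h(c) = C1*(cos(c) + 1)^(3/10)/(cos(c) - 1)^(3/10)


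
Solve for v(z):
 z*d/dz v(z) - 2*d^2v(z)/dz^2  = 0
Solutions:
 v(z) = C1 + C2*erfi(z/2)


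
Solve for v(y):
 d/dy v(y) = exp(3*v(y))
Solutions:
 v(y) = log(-1/(C1 + 3*y))/3
 v(y) = log((-1/(C1 + y))^(1/3)*(-3^(2/3) - 3*3^(1/6)*I)/6)
 v(y) = log((-1/(C1 + y))^(1/3)*(-3^(2/3) + 3*3^(1/6)*I)/6)


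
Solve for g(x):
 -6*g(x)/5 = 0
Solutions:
 g(x) = 0


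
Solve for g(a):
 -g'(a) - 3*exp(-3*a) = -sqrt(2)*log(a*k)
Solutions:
 g(a) = C1 + sqrt(2)*a*log(a*k) - sqrt(2)*a + exp(-3*a)


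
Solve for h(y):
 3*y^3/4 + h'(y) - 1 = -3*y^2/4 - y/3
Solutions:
 h(y) = C1 - 3*y^4/16 - y^3/4 - y^2/6 + y


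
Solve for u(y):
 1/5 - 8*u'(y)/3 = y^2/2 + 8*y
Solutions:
 u(y) = C1 - y^3/16 - 3*y^2/2 + 3*y/40


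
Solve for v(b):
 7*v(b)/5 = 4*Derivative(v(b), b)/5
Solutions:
 v(b) = C1*exp(7*b/4)


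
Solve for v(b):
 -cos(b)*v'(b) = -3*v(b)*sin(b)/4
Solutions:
 v(b) = C1/cos(b)^(3/4)


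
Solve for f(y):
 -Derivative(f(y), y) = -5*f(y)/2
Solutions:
 f(y) = C1*exp(5*y/2)


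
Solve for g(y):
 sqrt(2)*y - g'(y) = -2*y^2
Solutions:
 g(y) = C1 + 2*y^3/3 + sqrt(2)*y^2/2


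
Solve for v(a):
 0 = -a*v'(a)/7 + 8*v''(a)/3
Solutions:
 v(a) = C1 + C2*erfi(sqrt(21)*a/28)


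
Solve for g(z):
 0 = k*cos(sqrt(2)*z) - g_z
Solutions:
 g(z) = C1 + sqrt(2)*k*sin(sqrt(2)*z)/2


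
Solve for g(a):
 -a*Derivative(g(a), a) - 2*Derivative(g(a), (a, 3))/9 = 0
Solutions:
 g(a) = C1 + Integral(C2*airyai(-6^(2/3)*a/2) + C3*airybi(-6^(2/3)*a/2), a)


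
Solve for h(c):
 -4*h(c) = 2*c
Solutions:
 h(c) = -c/2


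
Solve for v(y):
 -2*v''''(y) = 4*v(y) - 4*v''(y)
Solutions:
 v(y) = (C1*sin(2^(1/4)*y*sqrt(2 - sqrt(2))/2) + C2*cos(2^(1/4)*y*sqrt(2 - sqrt(2))/2))*exp(-2^(1/4)*y*sqrt(sqrt(2) + 2)/2) + (C3*sin(2^(1/4)*y*sqrt(2 - sqrt(2))/2) + C4*cos(2^(1/4)*y*sqrt(2 - sqrt(2))/2))*exp(2^(1/4)*y*sqrt(sqrt(2) + 2)/2)


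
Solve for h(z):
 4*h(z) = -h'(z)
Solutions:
 h(z) = C1*exp(-4*z)


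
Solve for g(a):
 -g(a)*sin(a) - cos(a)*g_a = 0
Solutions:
 g(a) = C1*cos(a)


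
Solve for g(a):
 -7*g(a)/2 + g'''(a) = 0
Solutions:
 g(a) = C3*exp(2^(2/3)*7^(1/3)*a/2) + (C1*sin(2^(2/3)*sqrt(3)*7^(1/3)*a/4) + C2*cos(2^(2/3)*sqrt(3)*7^(1/3)*a/4))*exp(-2^(2/3)*7^(1/3)*a/4)


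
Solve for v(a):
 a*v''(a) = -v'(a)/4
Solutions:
 v(a) = C1 + C2*a^(3/4)


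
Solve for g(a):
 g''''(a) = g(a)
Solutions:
 g(a) = C1*exp(-a) + C2*exp(a) + C3*sin(a) + C4*cos(a)


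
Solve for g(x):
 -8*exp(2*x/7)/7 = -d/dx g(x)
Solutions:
 g(x) = C1 + 4*exp(2*x/7)


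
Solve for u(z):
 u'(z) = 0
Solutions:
 u(z) = C1


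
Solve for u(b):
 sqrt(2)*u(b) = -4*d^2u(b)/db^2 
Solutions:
 u(b) = C1*sin(2^(1/4)*b/2) + C2*cos(2^(1/4)*b/2)


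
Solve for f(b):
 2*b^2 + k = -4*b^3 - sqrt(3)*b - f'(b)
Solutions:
 f(b) = C1 - b^4 - 2*b^3/3 - sqrt(3)*b^2/2 - b*k
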